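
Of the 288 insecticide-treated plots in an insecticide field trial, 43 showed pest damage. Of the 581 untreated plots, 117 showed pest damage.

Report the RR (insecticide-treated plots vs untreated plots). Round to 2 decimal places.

risk, insecticide-treated plots = 43/288 = 0.1493
risk, untreated plots = 117/581 = 0.2014
RR = 0.1493 / 0.2014 = 0.74

0.74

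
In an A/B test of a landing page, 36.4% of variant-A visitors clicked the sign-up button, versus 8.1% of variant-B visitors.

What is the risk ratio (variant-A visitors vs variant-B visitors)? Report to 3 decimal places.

RR = 0.3640 / 0.0810 = 4.494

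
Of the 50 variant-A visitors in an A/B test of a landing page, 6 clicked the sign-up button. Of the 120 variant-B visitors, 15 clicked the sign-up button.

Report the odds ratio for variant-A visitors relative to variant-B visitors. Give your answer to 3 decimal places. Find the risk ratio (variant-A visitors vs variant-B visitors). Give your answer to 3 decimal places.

OR = (6 × 105) / (44 × 15) = 630/660 ≈ 0.955
risk, variant-A visitors = 6/50 = 0.1200
risk, variant-B visitors = 15/120 = 0.1250
RR = 0.1200 / 0.1250 = 0.960

OR = 0.955; RR = 0.960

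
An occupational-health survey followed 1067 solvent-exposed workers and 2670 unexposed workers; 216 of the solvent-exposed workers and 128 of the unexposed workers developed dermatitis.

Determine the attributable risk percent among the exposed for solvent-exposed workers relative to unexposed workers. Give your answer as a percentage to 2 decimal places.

risk, solvent-exposed workers = 216/1067 = 0.20244
risk, unexposed workers = 128/2670 = 0.04794
AR% = (0.20244 − 0.04794) / 0.20244 = 0.7632 → 76.32%

76.32%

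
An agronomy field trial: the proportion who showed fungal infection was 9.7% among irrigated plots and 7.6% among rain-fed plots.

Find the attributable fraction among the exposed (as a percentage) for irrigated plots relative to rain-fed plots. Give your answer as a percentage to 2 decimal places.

AR% = (0.0970 − 0.0760) / 0.0970 = 0.2165 → 21.65%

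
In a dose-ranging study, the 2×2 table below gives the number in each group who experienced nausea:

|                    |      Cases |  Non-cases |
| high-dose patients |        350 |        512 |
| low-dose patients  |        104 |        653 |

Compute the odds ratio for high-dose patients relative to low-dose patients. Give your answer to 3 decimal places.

OR = (350 × 653) / (512 × 104) = 228550/53248 ≈ 4.292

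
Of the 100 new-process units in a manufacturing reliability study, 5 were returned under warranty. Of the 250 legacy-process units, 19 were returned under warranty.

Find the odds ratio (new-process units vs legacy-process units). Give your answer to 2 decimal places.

OR = 0.64

odds, new-process units = 5/95 = 0.0526
odds, legacy-process units = 19/231 = 0.0823
OR = 0.0526 / 0.0823 = 0.64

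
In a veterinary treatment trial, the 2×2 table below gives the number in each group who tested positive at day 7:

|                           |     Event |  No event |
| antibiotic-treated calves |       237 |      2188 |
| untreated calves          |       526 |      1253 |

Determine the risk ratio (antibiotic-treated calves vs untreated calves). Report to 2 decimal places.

risk, antibiotic-treated calves = 237/2425 = 0.0977
risk, untreated calves = 526/1779 = 0.2957
RR = 0.0977 / 0.2957 = 0.33

0.33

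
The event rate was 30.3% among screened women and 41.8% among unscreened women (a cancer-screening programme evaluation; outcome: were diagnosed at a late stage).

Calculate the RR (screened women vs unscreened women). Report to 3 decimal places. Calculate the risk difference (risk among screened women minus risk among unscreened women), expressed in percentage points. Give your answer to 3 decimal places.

RR = 0.3030 / 0.4180 = 0.725
risk difference = 0.3030 − 0.4180 = -0.1150 → -11.500 percentage points

RR = 0.725; RD = -11.500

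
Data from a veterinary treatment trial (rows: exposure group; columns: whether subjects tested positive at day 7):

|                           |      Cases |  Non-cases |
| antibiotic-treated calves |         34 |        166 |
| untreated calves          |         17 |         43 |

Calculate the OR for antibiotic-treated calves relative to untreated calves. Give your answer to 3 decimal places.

odds, antibiotic-treated calves = 34/166 = 0.2048
odds, untreated calves = 17/43 = 0.3953
OR = 0.2048 / 0.3953 = 0.518

OR ≈ 0.518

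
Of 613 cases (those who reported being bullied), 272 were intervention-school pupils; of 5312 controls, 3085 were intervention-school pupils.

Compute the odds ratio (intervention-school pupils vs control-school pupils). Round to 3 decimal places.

OR = (272 × 2227) / (3085 × 341) = 605744/1051985 ≈ 0.576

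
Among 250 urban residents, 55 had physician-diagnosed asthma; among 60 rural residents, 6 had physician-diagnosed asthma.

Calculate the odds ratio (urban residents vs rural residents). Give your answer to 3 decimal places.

OR = (55 × 54) / (195 × 6) = 2970/1170 ≈ 2.538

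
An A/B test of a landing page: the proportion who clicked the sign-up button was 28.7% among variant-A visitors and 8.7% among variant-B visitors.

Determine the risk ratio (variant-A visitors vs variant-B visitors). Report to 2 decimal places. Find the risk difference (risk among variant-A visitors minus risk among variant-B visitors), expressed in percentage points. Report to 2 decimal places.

RR = 3.30; RD = 20.00

RR = 0.2870 / 0.0870 = 3.30
risk difference = 0.2870 − 0.0870 = 0.2000 → 20.00 percentage points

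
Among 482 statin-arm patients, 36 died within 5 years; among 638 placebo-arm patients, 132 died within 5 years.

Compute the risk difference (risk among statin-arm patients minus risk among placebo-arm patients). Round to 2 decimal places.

risk, statin-arm patients = 36/482 = 0.0747
risk, placebo-arm patients = 132/638 = 0.2069
risk difference = 0.0747 − 0.2069 = -0.13

-0.13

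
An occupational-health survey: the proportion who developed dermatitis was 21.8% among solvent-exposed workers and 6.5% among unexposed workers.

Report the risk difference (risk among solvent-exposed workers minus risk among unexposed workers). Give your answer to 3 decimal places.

risk difference = 0.2180 − 0.0650 = 0.153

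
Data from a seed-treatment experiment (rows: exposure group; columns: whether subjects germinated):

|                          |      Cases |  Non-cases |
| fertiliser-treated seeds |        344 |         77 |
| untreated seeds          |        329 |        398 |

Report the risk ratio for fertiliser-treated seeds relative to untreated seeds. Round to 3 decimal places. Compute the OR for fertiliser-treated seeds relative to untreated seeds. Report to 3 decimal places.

RR = 1.806; OR = 5.404

risk, fertiliser-treated seeds = 344/421 = 0.8171
risk, untreated seeds = 329/727 = 0.4525
RR = 0.8171 / 0.4525 = 1.806
OR = (344 × 398) / (77 × 329) = 136912/25333 ≈ 5.404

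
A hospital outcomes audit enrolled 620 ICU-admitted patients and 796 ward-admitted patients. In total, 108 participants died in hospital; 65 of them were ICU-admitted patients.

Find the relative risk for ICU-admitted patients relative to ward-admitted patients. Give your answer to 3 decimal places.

ICU-admitted patients without the outcome: 620 − 65 = 555
ward-admitted patients with the outcome: 108 − 65 = 43
ward-admitted patients without the outcome: 796 − 43 = 753
risk, ICU-admitted patients = 65/620 = 0.1048
risk, ward-admitted patients = 43/796 = 0.0540
RR = 0.1048 / 0.0540 = 1.941

RR = 1.941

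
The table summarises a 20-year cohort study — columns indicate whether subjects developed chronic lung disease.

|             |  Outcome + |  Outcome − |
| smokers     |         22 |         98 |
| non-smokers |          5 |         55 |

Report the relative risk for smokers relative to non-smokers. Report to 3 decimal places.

risk, smokers = 22/120 = 0.1833
risk, non-smokers = 5/60 = 0.0833
RR = 0.1833 / 0.0833 = 2.200

2.200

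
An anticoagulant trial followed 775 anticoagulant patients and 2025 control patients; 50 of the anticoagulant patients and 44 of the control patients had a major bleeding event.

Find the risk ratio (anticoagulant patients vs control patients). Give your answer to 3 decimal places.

RR: 2.969

risk, anticoagulant patients = 50/775 = 0.06452
risk, control patients = 44/2025 = 0.02173
RR = 0.06452 / 0.02173 = 2.969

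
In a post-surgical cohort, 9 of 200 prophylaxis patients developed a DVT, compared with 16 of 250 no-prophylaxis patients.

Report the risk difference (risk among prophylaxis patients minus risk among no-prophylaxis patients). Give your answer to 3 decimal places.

risk, prophylaxis patients = 9/200 = 0.04500
risk, no-prophylaxis patients = 16/250 = 0.06400
risk difference = 0.04500 − 0.06400 = -0.019

-0.019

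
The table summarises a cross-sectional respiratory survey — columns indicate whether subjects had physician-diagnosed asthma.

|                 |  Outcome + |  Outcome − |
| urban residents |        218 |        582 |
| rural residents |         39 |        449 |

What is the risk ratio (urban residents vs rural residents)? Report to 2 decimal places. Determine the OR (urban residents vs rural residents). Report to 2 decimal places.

risk, urban residents = 218/800 = 0.2725
risk, rural residents = 39/488 = 0.0799
RR = 0.2725 / 0.0799 = 3.41
odds, urban residents = 218/582 = 0.3746
odds, rural residents = 39/449 = 0.0869
OR = 0.3746 / 0.0869 = 4.31

RR = 3.41; OR = 4.31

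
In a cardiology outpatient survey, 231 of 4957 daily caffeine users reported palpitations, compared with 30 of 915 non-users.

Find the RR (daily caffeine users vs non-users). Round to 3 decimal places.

RR ≈ 1.421

risk, daily caffeine users = 231/4957 = 0.04660
risk, non-users = 30/915 = 0.03279
RR = 0.04660 / 0.03279 = 1.421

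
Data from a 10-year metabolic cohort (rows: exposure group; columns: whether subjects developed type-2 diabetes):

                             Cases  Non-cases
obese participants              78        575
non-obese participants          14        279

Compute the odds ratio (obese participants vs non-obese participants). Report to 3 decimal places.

OR = (78 × 279) / (575 × 14) = 21762/8050 ≈ 2.703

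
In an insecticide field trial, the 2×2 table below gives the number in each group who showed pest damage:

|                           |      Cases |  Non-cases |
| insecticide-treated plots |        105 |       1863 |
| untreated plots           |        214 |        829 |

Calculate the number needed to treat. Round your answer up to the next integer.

7

risk, insecticide-treated plots = 105/1968 = 0.053354
risk, untreated plots = 214/1043 = 0.205177
absolute risk difference = 0.151824
1 / 0.151824 = 6.587 → round up → 7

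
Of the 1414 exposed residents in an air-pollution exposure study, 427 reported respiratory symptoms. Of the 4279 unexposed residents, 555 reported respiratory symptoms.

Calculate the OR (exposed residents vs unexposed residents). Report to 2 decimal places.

odds, exposed residents = 427/987 = 0.4326
odds, unexposed residents = 555/3724 = 0.1490
OR = 0.4326 / 0.1490 = 2.90

2.90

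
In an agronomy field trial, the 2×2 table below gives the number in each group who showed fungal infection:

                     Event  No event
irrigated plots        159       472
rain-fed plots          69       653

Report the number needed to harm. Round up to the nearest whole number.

7

risk, irrigated plots = 159/631 = 0.251981
risk, rain-fed plots = 69/722 = 0.095568
absolute risk difference = 0.156413
1 / 0.156413 = 6.393 → round up → 7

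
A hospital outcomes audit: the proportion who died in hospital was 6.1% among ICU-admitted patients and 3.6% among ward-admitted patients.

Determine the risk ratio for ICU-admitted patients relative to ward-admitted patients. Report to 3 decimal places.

RR = 0.06100 / 0.03600 = 1.694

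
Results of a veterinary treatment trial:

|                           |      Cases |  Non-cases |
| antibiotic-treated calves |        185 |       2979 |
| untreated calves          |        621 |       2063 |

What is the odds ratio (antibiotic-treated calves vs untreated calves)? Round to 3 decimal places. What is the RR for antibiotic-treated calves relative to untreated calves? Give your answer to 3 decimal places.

OR = 0.206; RR = 0.253

OR = (185 × 2063) / (2979 × 621) = 381655/1849959 ≈ 0.206
risk, antibiotic-treated calves = 185/3164 = 0.0585
risk, untreated calves = 621/2684 = 0.2314
RR = 0.0585 / 0.2314 = 0.253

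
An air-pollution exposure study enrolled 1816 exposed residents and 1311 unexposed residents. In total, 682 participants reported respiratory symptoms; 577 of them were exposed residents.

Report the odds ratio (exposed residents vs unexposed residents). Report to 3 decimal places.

5.349

exposed residents without the outcome: 1816 − 577 = 1239
unexposed residents with the outcome: 682 − 577 = 105
unexposed residents without the outcome: 1311 − 105 = 1206
OR = (577 × 1206) / (1239 × 105) = 695862/130095 ≈ 5.349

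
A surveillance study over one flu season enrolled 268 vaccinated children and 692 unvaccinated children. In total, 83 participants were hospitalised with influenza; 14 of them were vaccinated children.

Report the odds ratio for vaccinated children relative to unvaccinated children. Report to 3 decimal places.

OR ≈ 0.498

vaccinated children without the outcome: 268 − 14 = 254
unvaccinated children with the outcome: 83 − 14 = 69
unvaccinated children without the outcome: 692 − 69 = 623
OR = (14 × 623) / (254 × 69) = 8722/17526 ≈ 0.498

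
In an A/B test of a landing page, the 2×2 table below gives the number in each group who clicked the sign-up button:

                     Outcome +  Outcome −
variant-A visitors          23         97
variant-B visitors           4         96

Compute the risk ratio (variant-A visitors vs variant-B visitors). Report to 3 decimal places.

4.792

risk, variant-A visitors = 23/120 = 0.19167
risk, variant-B visitors = 4/100 = 0.04000
RR = 0.19167 / 0.04000 = 4.792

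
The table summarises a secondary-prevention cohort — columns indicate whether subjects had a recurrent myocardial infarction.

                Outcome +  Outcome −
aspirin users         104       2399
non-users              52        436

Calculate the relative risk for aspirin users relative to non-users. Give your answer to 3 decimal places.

0.390

risk, aspirin users = 104/2503 = 0.04155
risk, non-users = 52/488 = 0.10656
RR = 0.04155 / 0.10656 = 0.390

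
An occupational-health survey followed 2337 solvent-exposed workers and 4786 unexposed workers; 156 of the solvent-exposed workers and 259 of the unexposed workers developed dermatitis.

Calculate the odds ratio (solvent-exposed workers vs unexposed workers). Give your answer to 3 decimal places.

OR ≈ 1.250

odds, solvent-exposed workers = 156/2181 = 0.0715
odds, unexposed workers = 259/4527 = 0.0572
OR = 0.0715 / 0.0572 = 1.250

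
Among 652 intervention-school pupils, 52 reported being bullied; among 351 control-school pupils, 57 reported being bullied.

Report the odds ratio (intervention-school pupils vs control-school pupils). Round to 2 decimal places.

OR = (52 × 294) / (600 × 57) = 15288/34200 ≈ 0.45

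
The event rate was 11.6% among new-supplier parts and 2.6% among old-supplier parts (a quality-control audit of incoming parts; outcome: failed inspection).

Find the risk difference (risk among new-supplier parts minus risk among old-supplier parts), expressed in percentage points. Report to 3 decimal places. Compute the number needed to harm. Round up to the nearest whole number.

RD = 9.000; NNH = 12

risk difference = 0.11600 − 0.02600 = 0.09000 → 9.000 percentage points
absolute risk difference = 0.090000
1 / 0.090000 = 11.111 → round up → 12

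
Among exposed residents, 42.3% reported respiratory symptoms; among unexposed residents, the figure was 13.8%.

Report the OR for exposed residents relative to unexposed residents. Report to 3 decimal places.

4.579

odds, exposed residents = 0.4230/0.5770 = 0.7331
odds, unexposed residents = 0.1380/0.8620 = 0.1601
OR = 0.7331 / 0.1601 = 4.579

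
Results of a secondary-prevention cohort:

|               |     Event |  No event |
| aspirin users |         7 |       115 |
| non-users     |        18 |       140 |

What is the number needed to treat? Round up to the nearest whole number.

risk, aspirin users = 7/122 = 0.057377
risk, non-users = 18/158 = 0.113924
absolute risk difference = 0.056547
1 / 0.056547 = 17.684 → round up → 18

NNT: 18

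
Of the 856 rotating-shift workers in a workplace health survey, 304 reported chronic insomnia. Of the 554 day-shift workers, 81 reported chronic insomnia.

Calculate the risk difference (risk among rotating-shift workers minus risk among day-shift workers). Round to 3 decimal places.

0.209

risk, rotating-shift workers = 304/856 = 0.3551
risk, day-shift workers = 81/554 = 0.1462
risk difference = 0.3551 − 0.1462 = 0.209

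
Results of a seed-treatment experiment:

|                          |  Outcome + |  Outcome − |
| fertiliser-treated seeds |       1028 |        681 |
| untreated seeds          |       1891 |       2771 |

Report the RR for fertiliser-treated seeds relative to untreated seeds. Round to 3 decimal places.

risk, fertiliser-treated seeds = 1028/1709 = 0.6015
risk, untreated seeds = 1891/4662 = 0.4056
RR = 0.6015 / 0.4056 = 1.483

1.483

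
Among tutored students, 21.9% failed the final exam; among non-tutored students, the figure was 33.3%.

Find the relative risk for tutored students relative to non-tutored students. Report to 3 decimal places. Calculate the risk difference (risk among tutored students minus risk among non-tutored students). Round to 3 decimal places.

RR = 0.658; RD = -0.114

RR = 0.2190 / 0.3330 = 0.658
risk difference = 0.2190 − 0.3330 = -0.114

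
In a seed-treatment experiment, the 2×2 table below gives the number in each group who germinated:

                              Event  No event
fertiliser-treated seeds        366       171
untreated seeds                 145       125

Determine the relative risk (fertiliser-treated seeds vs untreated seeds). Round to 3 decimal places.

risk, fertiliser-treated seeds = 366/537 = 0.6816
risk, untreated seeds = 145/270 = 0.5370
RR = 0.6816 / 0.5370 = 1.269

1.269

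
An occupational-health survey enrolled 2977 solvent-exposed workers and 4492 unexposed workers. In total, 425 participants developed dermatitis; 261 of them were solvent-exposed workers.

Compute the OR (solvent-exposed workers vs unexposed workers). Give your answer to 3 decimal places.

OR = 2.536

solvent-exposed workers without the outcome: 2977 − 261 = 2716
unexposed workers with the outcome: 425 − 261 = 164
unexposed workers without the outcome: 4492 − 164 = 4328
odds, solvent-exposed workers = 261/2716 = 0.09610
odds, unexposed workers = 164/4328 = 0.03789
OR = 0.09610 / 0.03789 = 2.536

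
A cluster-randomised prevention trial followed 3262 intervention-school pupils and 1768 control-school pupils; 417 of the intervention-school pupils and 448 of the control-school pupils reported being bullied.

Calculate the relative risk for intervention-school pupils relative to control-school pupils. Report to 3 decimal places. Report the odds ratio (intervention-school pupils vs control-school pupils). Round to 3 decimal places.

RR = 0.504; OR = 0.432

risk, intervention-school pupils = 417/3262 = 0.1278
risk, control-school pupils = 448/1768 = 0.2534
RR = 0.1278 / 0.2534 = 0.504
OR = (417 × 1320) / (2845 × 448) = 550440/1274560 ≈ 0.432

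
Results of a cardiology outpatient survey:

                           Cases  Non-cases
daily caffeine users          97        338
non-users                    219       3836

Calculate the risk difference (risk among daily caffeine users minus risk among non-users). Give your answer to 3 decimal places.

0.169

risk, daily caffeine users = 97/435 = 0.2230
risk, non-users = 219/4055 = 0.0540
risk difference = 0.2230 − 0.0540 = 0.169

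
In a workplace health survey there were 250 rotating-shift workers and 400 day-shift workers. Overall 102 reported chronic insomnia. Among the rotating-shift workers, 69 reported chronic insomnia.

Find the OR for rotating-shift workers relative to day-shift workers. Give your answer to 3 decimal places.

rotating-shift workers without the outcome: 250 − 69 = 181
day-shift workers with the outcome: 102 − 69 = 33
day-shift workers without the outcome: 400 − 33 = 367
OR = (69 × 367) / (181 × 33) = 25323/5973 ≈ 4.240

4.240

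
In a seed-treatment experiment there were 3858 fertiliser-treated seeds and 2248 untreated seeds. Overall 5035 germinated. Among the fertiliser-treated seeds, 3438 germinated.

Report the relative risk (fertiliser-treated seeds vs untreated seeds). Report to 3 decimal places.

fertiliser-treated seeds without the outcome: 3858 − 3438 = 420
untreated seeds with the outcome: 5035 − 3438 = 1597
untreated seeds without the outcome: 2248 − 1597 = 651
risk, fertiliser-treated seeds = 3438/3858 = 0.8911
risk, untreated seeds = 1597/2248 = 0.7104
RR = 0.8911 / 0.7104 = 1.254

1.254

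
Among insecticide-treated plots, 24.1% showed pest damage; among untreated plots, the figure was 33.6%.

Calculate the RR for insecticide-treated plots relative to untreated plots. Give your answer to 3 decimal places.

RR = 0.2410 / 0.3360 = 0.717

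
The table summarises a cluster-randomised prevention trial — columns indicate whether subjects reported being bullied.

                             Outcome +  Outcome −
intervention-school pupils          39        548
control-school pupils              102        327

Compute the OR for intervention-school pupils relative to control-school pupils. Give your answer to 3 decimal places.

OR = (39 × 327) / (548 × 102) = 12753/55896 ≈ 0.228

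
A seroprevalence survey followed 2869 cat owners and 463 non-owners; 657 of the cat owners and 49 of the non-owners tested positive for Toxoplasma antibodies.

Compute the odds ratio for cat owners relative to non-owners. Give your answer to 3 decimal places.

OR = (657 × 414) / (2212 × 49) = 271998/108388 ≈ 2.509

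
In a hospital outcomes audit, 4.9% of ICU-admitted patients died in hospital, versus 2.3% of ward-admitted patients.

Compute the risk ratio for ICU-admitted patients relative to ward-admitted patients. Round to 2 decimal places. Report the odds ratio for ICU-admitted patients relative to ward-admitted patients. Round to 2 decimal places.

RR = 0.04900 / 0.02300 = 2.13
odds, ICU-admitted patients = 0.04900/0.95100 = 0.05152
odds, ward-admitted patients = 0.02300/0.97700 = 0.02354
OR = 0.05152 / 0.02354 = 2.19

RR = 2.13; OR = 2.19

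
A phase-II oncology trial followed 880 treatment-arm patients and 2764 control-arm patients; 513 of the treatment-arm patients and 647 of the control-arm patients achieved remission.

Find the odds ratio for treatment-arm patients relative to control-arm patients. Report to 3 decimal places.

OR = (513 × 2117) / (367 × 647) = 1086021/237449 ≈ 4.574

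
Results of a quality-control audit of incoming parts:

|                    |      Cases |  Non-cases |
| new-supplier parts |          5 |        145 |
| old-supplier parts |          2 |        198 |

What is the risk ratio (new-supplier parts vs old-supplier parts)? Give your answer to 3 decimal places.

RR = 3.333

risk, new-supplier parts = 5/150 = 0.03333
risk, old-supplier parts = 2/200 = 0.01000
RR = 0.03333 / 0.01000 = 3.333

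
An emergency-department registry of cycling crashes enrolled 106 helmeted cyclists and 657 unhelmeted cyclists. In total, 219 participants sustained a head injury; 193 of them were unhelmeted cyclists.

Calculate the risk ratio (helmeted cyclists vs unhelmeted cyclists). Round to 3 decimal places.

helmeted cyclists with the outcome: 219 − 193 = 26
helmeted cyclists without the outcome: 106 − 26 = 80
unhelmeted cyclists without the outcome: 657 − 193 = 464
risk, helmeted cyclists = 26/106 = 0.2453
risk, unhelmeted cyclists = 193/657 = 0.2938
RR = 0.2453 / 0.2938 = 0.835

RR ≈ 0.835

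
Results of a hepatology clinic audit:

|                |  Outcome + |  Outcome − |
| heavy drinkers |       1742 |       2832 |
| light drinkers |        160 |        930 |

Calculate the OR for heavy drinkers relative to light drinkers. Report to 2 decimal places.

3.58

odds, heavy drinkers = 1742/2832 = 0.6151
odds, light drinkers = 160/930 = 0.1720
OR = 0.6151 / 0.1720 = 3.58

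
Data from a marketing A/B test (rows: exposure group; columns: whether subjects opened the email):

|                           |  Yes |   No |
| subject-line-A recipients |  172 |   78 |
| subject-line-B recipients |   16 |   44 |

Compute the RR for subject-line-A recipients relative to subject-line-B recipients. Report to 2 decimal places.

RR = 2.58

risk, subject-line-A recipients = 172/250 = 0.6880
risk, subject-line-B recipients = 16/60 = 0.2667
RR = 0.6880 / 0.2667 = 2.58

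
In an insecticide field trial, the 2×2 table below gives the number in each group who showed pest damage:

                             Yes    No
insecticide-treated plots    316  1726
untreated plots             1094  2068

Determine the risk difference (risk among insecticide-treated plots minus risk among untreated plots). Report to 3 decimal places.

risk, insecticide-treated plots = 316/2042 = 0.1548
risk, untreated plots = 1094/3162 = 0.3460
risk difference = 0.1548 − 0.3460 = -0.191

RD ≈ -0.191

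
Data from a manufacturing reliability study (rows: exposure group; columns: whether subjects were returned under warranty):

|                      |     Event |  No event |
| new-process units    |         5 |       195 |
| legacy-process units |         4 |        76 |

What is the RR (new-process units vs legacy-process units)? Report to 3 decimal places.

risk, new-process units = 5/200 = 0.02500
risk, legacy-process units = 4/80 = 0.05000
RR = 0.02500 / 0.05000 = 0.500

RR ≈ 0.500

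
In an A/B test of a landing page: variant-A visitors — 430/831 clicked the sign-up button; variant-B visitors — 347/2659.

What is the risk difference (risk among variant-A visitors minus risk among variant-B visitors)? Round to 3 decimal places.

0.387

risk, variant-A visitors = 430/831 = 0.5174
risk, variant-B visitors = 347/2659 = 0.1305
risk difference = 0.5174 − 0.1305 = 0.387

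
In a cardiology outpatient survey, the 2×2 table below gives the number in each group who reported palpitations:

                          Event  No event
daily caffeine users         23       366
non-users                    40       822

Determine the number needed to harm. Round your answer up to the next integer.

risk, daily caffeine users = 23/389 = 0.059126
risk, non-users = 40/862 = 0.046404
absolute risk difference = 0.012722
1 / 0.012722 = 78.604 → round up → 79

79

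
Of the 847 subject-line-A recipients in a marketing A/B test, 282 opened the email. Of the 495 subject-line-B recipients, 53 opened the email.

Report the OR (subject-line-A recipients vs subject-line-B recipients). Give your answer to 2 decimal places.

OR: 4.16

odds, subject-line-A recipients = 282/565 = 0.4991
odds, subject-line-B recipients = 53/442 = 0.1199
OR = 0.4991 / 0.1199 = 4.16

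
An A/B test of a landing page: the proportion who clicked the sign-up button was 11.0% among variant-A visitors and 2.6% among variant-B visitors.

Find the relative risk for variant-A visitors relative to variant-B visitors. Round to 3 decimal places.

RR = 0.11000 / 0.02600 = 4.231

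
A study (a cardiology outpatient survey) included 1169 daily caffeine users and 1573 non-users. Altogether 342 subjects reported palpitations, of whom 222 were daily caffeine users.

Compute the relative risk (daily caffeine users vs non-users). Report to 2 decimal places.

2.49

daily caffeine users without the outcome: 1169 − 222 = 947
non-users with the outcome: 342 − 222 = 120
non-users without the outcome: 1573 − 120 = 1453
risk, daily caffeine users = 222/1169 = 0.1899
risk, non-users = 120/1573 = 0.0763
RR = 0.1899 / 0.0763 = 2.49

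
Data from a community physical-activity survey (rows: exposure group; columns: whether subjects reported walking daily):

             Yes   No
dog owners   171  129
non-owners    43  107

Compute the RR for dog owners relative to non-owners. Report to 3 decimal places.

risk, dog owners = 171/300 = 0.5700
risk, non-owners = 43/150 = 0.2867
RR = 0.5700 / 0.2867 = 1.988

RR ≈ 1.988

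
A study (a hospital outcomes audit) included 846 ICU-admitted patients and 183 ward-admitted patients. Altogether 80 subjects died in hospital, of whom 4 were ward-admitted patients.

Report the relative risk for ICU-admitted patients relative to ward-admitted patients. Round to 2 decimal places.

ICU-admitted patients with the outcome: 80 − 4 = 76
ICU-admitted patients without the outcome: 846 − 76 = 770
ward-admitted patients without the outcome: 183 − 4 = 179
risk, ICU-admitted patients = 76/846 = 0.08983
risk, ward-admitted patients = 4/183 = 0.02186
RR = 0.08983 / 0.02186 = 4.11

RR: 4.11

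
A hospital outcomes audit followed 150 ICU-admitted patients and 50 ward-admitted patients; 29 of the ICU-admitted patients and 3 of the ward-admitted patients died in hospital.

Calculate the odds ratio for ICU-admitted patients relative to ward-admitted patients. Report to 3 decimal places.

OR = (29 × 47) / (121 × 3) = 1363/363 ≈ 3.755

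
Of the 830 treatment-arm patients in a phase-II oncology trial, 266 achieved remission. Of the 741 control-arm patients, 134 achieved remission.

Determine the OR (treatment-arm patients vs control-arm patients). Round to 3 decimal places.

odds, treatment-arm patients = 266/564 = 0.4716
odds, control-arm patients = 134/607 = 0.2208
OR = 0.4716 / 0.2208 = 2.136

OR = 2.136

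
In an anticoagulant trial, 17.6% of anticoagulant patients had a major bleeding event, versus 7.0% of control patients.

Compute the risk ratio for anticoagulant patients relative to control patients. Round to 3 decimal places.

RR = 0.1760 / 0.0700 = 2.514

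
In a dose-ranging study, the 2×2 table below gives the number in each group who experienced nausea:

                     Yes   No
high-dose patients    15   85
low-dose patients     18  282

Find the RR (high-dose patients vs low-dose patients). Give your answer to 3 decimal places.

risk, high-dose patients = 15/100 = 0.1500
risk, low-dose patients = 18/300 = 0.0600
RR = 0.1500 / 0.0600 = 2.500

2.500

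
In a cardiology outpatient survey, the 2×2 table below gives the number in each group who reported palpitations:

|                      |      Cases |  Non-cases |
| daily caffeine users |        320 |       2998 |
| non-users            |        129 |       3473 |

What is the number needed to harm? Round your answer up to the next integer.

risk, daily caffeine users = 320/3318 = 0.096444
risk, non-users = 129/3602 = 0.035813
absolute risk difference = 0.060630
1 / 0.060630 = 16.493 → round up → 17

17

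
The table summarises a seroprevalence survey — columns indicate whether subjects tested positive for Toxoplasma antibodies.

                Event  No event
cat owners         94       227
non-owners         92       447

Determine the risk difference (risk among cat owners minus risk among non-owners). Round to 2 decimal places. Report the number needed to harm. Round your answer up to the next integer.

risk, cat owners = 94/321 = 0.2928
risk, non-owners = 92/539 = 0.1707
risk difference = 0.2928 − 0.1707 = 0.12
absolute risk difference = 0.122148
1 / 0.122148 = 8.187 → round up → 9

RD = 0.12; NNH = 9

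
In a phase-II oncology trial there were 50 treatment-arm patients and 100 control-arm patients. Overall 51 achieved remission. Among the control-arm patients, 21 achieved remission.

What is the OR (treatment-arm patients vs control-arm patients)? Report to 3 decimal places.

5.643

treatment-arm patients with the outcome: 51 − 21 = 30
treatment-arm patients without the outcome: 50 − 30 = 20
control-arm patients without the outcome: 100 − 21 = 79
odds, treatment-arm patients = 30/20 = 1.5000
odds, control-arm patients = 21/79 = 0.2658
OR = 1.5000 / 0.2658 = 5.643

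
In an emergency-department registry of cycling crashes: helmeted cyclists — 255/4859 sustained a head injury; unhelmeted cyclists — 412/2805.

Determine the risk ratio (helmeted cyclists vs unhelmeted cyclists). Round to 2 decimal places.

0.36

risk, helmeted cyclists = 255/4859 = 0.0525
risk, unhelmeted cyclists = 412/2805 = 0.1469
RR = 0.0525 / 0.1469 = 0.36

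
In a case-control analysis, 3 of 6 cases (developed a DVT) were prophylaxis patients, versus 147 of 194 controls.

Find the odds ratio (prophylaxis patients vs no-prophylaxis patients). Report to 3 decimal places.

odds, prophylaxis patients = 3/147 = 0.02041
odds, no-prophylaxis patients = 3/47 = 0.06383
OR = 0.02041 / 0.06383 = 0.320

OR = 0.320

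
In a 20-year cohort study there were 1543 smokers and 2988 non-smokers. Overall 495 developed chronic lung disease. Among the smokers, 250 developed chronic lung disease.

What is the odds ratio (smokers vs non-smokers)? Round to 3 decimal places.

smokers without the outcome: 1543 − 250 = 1293
non-smokers with the outcome: 495 − 250 = 245
non-smokers without the outcome: 2988 − 245 = 2743
odds, smokers = 250/1293 = 0.1933
odds, non-smokers = 245/2743 = 0.0893
OR = 0.1933 / 0.0893 = 2.165

2.165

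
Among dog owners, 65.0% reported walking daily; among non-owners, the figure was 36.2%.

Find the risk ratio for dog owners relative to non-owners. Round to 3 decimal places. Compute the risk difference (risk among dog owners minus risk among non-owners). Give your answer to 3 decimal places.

RR = 0.6500 / 0.3620 = 1.796
risk difference = 0.6500 − 0.3620 = 0.288

RR = 1.796; RD = 0.288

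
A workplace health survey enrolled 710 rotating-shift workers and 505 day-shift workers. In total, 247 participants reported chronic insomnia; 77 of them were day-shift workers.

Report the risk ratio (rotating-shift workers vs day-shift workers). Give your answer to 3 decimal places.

RR: 1.570

rotating-shift workers with the outcome: 247 − 77 = 170
rotating-shift workers without the outcome: 710 − 170 = 540
day-shift workers without the outcome: 505 − 77 = 428
risk, rotating-shift workers = 170/710 = 0.2394
risk, day-shift workers = 77/505 = 0.1525
RR = 0.2394 / 0.1525 = 1.570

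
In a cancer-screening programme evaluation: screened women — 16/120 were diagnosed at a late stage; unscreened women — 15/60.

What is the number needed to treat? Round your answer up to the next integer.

risk, screened women = 16/120 = 0.133333
risk, unscreened women = 15/60 = 0.250000
absolute risk difference = 0.116667
1 / 0.116667 = 8.571 → round up → 9

9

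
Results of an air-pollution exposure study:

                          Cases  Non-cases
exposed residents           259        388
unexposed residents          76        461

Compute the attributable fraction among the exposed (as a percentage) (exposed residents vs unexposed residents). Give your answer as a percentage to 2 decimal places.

AR% ≈ 64.65%

risk, exposed residents = 259/647 = 0.4003
risk, unexposed residents = 76/537 = 0.1415
AR% = (0.4003 − 0.1415) / 0.4003 = 0.6465 → 64.65%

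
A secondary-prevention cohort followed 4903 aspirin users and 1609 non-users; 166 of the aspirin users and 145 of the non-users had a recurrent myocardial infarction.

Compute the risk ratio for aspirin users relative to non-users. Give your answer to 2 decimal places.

0.38

risk, aspirin users = 166/4903 = 0.03386
risk, non-users = 145/1609 = 0.09012
RR = 0.03386 / 0.09012 = 0.38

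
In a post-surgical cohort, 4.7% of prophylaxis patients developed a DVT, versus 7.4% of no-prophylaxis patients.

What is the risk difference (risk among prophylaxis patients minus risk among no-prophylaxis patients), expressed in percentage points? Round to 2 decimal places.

risk difference = 0.04700 − 0.07400 = -0.02700 → -2.70 percentage points

-2.70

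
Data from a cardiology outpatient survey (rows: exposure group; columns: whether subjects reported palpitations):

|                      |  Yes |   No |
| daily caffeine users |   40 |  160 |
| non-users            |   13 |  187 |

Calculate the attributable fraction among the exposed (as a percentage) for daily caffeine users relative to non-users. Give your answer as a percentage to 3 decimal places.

67.500%

risk, daily caffeine users = 40/200 = 0.2000
risk, non-users = 13/200 = 0.0650
AR% = (0.2000 − 0.0650) / 0.2000 = 0.6750 → 67.500%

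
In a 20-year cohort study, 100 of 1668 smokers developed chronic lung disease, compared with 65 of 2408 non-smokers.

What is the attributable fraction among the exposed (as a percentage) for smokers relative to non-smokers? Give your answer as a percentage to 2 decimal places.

AR% ≈ 54.98%

risk, smokers = 100/1668 = 0.05995
risk, non-smokers = 65/2408 = 0.02699
AR% = (0.05995 − 0.02699) / 0.05995 = 0.5498 → 54.98%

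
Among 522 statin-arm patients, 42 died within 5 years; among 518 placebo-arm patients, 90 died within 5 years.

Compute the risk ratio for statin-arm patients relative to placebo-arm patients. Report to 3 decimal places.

RR: 0.463

risk, statin-arm patients = 42/522 = 0.0805
risk, placebo-arm patients = 90/518 = 0.1737
RR = 0.0805 / 0.1737 = 0.463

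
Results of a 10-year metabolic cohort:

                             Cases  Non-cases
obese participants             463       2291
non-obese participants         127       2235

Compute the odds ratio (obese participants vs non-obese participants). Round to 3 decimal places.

OR = (463 × 2235) / (2291 × 127) = 1034805/290957 ≈ 3.557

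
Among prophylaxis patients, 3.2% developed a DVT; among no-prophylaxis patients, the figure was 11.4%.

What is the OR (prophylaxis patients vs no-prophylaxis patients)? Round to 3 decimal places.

odds, prophylaxis patients = 0.03200/0.96800 = 0.03306
odds, no-prophylaxis patients = 0.11400/0.88600 = 0.12867
OR = 0.03306 / 0.12867 = 0.257

OR: 0.257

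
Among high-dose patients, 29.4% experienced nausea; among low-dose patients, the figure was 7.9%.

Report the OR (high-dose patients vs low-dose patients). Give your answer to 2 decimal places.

OR: 4.85

odds, high-dose patients = 0.2940/0.7060 = 0.4164
odds, low-dose patients = 0.0790/0.9210 = 0.0858
OR = 0.4164 / 0.0858 = 4.85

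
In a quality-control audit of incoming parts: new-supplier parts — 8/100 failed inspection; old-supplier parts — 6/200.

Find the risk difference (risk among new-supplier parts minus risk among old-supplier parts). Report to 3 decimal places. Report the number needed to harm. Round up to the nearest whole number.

risk, new-supplier parts = 8/100 = 0.08000
risk, old-supplier parts = 6/200 = 0.03000
risk difference = 0.08000 − 0.03000 = 0.050
absolute risk difference = 0.050000
1 / 0.050000 = 20.000 → round up → 20

RD = 0.050; NNH = 20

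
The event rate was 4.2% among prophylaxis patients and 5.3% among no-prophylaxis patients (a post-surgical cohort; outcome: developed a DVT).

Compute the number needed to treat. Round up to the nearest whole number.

absolute risk difference = 0.011000
1 / 0.011000 = 90.909 → round up → 91

91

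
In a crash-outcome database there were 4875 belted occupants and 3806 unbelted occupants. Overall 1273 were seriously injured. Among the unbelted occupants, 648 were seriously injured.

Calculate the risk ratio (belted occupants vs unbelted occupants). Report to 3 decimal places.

0.753

belted occupants with the outcome: 1273 − 648 = 625
belted occupants without the outcome: 4875 − 625 = 4250
unbelted occupants without the outcome: 3806 − 648 = 3158
risk, belted occupants = 625/4875 = 0.1282
risk, unbelted occupants = 648/3806 = 0.1703
RR = 0.1282 / 0.1703 = 0.753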